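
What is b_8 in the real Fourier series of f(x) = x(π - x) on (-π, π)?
b_8 = (1/π) ∫_{-π}^{π} f(x)·sin(8x) dx.
Evaluate the integral (use parity and integration by parts as needed): b_8 = -π/4.

Final answer: -π/4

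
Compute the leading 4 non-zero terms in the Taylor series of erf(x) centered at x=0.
-x^7/(21·√(π)) + x^5/(5·√(π)) - 2·x^3/(3·√(π)) + 2·x/√(π)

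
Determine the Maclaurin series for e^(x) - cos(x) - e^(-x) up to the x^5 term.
x^5/60 - x^4/24 + x^3/3 + x^2/2 + 2·x - 1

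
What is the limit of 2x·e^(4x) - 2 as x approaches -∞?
The product is a 0·∞ indeterminate form at x → -∞.
Rewrite the product as 2x / e^(-4x) (an ∞/∞ form) and apply L'Hôpital, or use the standard hierarchy e^(4|x|) ≫ |x| as x → -∞.
The indeterminate product → 0, so the limit = -2.

Final answer: -2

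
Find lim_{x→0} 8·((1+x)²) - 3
Direct substitution at x = 0 gives 5.

Final answer: 5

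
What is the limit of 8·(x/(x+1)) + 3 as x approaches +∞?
Evaluate the dominant behaviour as x → +∞; each term tends to a finite value or vanishes.
Limit = 11.

Final answer: 11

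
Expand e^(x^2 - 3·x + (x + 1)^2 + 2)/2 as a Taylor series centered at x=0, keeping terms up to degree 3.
-13·x^3·e^(3)/12 + 5·x^2·e^(3)/4 - x·e^(3)/2 + e^(3)/2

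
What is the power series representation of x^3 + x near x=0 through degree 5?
x^3 + x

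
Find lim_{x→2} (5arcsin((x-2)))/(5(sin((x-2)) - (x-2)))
Both numerator and denominator → 0 as x → 2; this is a 0/0 indeterminate form.
Expand each to leading order near x = 2: numerator ~ 5·(x - 2), denominator ~ -5·(x - 2)^3/6.
The limit of the ratio is -∞.

Final answer: -∞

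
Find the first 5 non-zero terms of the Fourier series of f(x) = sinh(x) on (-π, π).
sin(x)·sinh(π)/π - 4·sin(2·x)·sinh(π)/(5·π) + 3·sin(3·x)·sinh(π)/(5·π) - 8·sin(4·x)·sinh(π)/(17·π) + 5·sin(5·x)·sinh(π)/(13·π)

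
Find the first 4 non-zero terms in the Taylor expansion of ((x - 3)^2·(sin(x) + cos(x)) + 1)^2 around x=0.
-7·x^3 - 181·x^2 + 60·x + 100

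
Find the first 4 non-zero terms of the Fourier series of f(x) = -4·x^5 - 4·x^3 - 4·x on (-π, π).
(-920 - 8·π^4 + 152·π^2)·sin(x) + (-16·π^2 + 28 + 4·π^4)·sin(2·x) + (-8·π^4/3 - 392/81 + 88·π^2/27)·sin(3·x) + (-π^2/2 + 35/16 + 2·π^4)·sin(4·x)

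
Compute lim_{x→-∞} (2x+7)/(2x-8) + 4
Evaluate the dominant behaviour as x → -∞; each term tends to a finite value or vanishes.
Limit = 5.

Final answer: 5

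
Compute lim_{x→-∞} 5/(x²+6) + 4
Evaluate the dominant behaviour as x → -∞; each term tends to a finite value or vanishes.
Limit = 4.

Final answer: 4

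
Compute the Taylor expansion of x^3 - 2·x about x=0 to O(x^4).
x^3 - 2·x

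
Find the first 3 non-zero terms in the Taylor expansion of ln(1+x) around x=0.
x^3/3 - x^2/2 + x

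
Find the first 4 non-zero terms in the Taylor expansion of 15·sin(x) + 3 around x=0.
x^5/8 - 5·x^3/2 + 15·x + 3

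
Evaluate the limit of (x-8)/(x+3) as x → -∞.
Evaluate the dominant behaviour as x → -∞; each term tends to a finite value or vanishes.
Limit = 1.

Final answer: 1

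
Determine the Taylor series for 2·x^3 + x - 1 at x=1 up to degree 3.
2 + 7·(x - 1) + 6·(x - 1)^2 + 2·(x - 1)^3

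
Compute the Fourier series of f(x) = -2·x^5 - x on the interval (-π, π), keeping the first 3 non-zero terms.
(-482 - 4·π^4 + 80·π^2)·sin(x) + (-10·π^2 + 16 + 2·π^4)·sin(2·x) + (-4·π^4/3 - 214/81 + 80·π^2/27)·sin(3·x)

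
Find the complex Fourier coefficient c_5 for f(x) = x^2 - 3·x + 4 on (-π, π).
Compute the real Fourier coefficients first: a_5 = -4/25, b_5 = -6/5.
Then c_5 = (a_5 − i·b_5)/2 = -2/25 + 3·i/5.

Final answer: -2/25 + 3·i/5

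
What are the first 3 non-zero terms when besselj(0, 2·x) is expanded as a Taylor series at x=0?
x^4/4 - x^2 + 1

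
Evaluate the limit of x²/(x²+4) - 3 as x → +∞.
Evaluate the dominant behaviour as x → +∞; each term tends to a finite value or vanishes.
Limit = -2.

Final answer: -2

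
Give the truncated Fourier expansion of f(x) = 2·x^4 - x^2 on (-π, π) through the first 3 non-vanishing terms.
(100 - 16·π^2)·cos(x) + (-7 + 4·π^2)·cos(2·x) - π^2/3 + 2·π^4/5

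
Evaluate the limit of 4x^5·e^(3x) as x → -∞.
This is a 0·∞ indeterminate form at x → -∞.
Rewrite the product as 4x^5 / e^(-3x) (an ∞/∞ form) and apply L'Hôpital, or use the standard hierarchy e^(3|x|) ≫ |x^5| as x → -∞.
The indeterminate product → 0, so the limit = 0.

Final answer: 0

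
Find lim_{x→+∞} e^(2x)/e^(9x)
This is an ∞/∞ indeterminate form as x → +∞.
Rewrite e^(2x)/e^(9x) = e^((2−9)x) = e^(-7x); the exponent coefficient is -7 < 0 so e^(-7x) → 0.
Limit = 0.

Final answer: 0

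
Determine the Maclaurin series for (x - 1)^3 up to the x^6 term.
x^3 - 3·x^2 + 3·x - 1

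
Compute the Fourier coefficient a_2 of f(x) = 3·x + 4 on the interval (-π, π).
a_2 = (1/π) ∫_{-π}^{π} f(x)·cos(2x) dx.
Evaluate the integral (use parity and integration by parts as needed): a_2 = 0.

Final answer: 0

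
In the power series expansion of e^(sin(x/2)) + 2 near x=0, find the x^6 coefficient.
Expand to order 6: e^(sin(x/2)) + 2 = -x^6/15360 - x^5/480 - x^4/128 + x^2/8 + x/2 + 3 + O(x^7).
The coefficient of x^6 is -1/15360.

Final answer: -1/15360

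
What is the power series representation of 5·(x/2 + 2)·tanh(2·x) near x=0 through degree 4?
-20·x^4/3 - 80·x^3/3 + 5·x^2 + 20·x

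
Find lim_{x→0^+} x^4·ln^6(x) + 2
The product is a 0·∞ indeterminate form at x → 0⁺.
Rewrite the product as ln^6(x) / x^(-4) and apply L'Hôpital, or use the standard hierarchy x^(-4) ≫ |ln x|^6 as x → 0⁺.
The indeterminate product → 0, so the limit = 2.

Final answer: 2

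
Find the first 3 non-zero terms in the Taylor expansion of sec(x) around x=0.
5·x^4/24 + x^2/2 + 1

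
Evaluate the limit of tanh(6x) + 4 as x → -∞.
Evaluate the dominant behaviour as x → -∞; each term tends to a finite value or vanishes.
Limit = 3.

Final answer: 3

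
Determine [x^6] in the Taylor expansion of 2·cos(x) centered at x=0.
Expand to order 6: 2·cos(x) = -x^6/360 + x^4/12 - x^2 + 2 + O(x^7).
The coefficient of x^6 is -1/360.

Final answer: -1/360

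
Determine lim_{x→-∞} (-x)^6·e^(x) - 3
The product is a 0·∞ indeterminate form at x → -∞.
Rewrite the product as (-x)^6 / e^(-x) (an ∞/∞ form) and apply L'Hôpital, or use the standard hierarchy e^(|x|) ≫ |(-x)^6| as x → -∞.
The indeterminate product → 0, so the limit = -3.

Final answer: -3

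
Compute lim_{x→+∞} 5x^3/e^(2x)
This is an ∞/∞ indeterminate form as x → +∞.
The exponential denominator e^(2x) dominates the polynomial numerator (e^x ≫ x^3 as x → ∞), so the quotient → 0.
Limit = 0.

Final answer: 0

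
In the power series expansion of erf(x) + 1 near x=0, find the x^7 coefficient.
Expand to order 7: erf(x) + 1 = -x^7/(21·√(π)) + x^5/(5·√(π)) - 2·x^3/(3·√(π)) + 2·x/√(π) + 1 + O(x^8).
The coefficient of x^7 is -1/(21·√(π)).

Final answer: -1/(21·√(π))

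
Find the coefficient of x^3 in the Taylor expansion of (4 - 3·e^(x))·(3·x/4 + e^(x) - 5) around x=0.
Expand to order 3: (4 - 3·e^(x))·(3·x/4 + e^(x) - 5) = -47·x^3/24 + 5·x^2/4 + 55·x/4 - 4 + O(x^4).
The coefficient of x^3 is -47/24.

Final answer: -47/24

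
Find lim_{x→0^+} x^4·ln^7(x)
This is a 0·∞ indeterminate form at x → 0⁺.
Rewrite the product as ln^7(x) / x^(-4) and apply L'Hôpital, or use the standard hierarchy x^(-4) ≫ |ln x|^7 as x → 0⁺.
The indeterminate product → 0, so the limit = 0.

Final answer: 0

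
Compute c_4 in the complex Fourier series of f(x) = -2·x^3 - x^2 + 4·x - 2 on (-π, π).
Compute the real Fourier coefficients first: a_4 = -1/4, b_4 = -19/8 + π^2.
Then c_4 = (a_4 − i·b_4)/2 = -1/8 - i·π^2/2 + 19·i/16.

Final answer: -1/8 - i·π^2/2 + 19·i/16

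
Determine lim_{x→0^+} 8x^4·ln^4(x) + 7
The product is a 0·∞ indeterminate form at x → 0⁺.
Rewrite the product as 8·ln^4(x) / x^(-4) and apply L'Hôpital, or use the standard hierarchy x^(-4) ≫ |ln x|^4 as x → 0⁺.
The indeterminate product → 0, so the limit = 7.

Final answer: 7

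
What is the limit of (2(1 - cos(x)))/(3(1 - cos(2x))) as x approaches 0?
Both numerator and denominator → 0 as x → 0; this is a 0/0 indeterminate form.
Expand each to leading order near x = 0: numerator ~ x^2, denominator ~ 6·x^2.
The limit of the ratio is 1/6.

Final answer: 1/6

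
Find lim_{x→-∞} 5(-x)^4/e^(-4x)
This is an ∞/∞ indeterminate form as x → -∞.
Compare growth rates of the dominant terms (exponentials ≫ polynomials ≫ logarithms), or apply L'Hôpital's rule; the quotient → 0.
Limit = 0.

Final answer: 0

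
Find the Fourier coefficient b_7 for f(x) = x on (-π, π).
b_7 = (1/π) ∫_{-π}^{π} f(x)·sin(7x) dx.
Evaluate the integral (use parity and integration by parts as needed): b_7 = 2/7.

Final answer: 2/7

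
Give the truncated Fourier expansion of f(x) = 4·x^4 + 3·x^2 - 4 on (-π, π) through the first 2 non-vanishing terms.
(180 - 32·π^2)·cos(x) - 4 + π^2 + 4·π^4/5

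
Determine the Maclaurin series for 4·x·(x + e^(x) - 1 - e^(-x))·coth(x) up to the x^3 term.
16·x^3/3 - 4·x^2/3 + 12·x - 4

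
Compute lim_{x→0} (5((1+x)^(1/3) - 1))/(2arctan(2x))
Both numerator and denominator → 0 as x → 0; this is a 0/0 indeterminate form.
Expand each to leading order near x = 0: numerator ~ 5·x/3, denominator ~ 4·x.
The limit of the ratio is 5/12.

Final answer: 5/12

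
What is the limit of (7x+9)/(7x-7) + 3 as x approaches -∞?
Evaluate the dominant behaviour as x → -∞; each term tends to a finite value or vanishes.
Limit = 4.

Final answer: 4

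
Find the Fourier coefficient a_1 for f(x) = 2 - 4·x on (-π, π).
a_1 = (1/π) ∫_{-π}^{π} f(x)·cos(1x) dx.
Evaluate the integral (use parity and integration by parts as needed): a_1 = 0.

Final answer: 0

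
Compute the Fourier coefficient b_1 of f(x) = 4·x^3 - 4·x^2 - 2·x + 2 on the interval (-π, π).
b_1 = (1/π) ∫_{-π}^{π} f(x)·sin(1x) dx.
Evaluate the integral (use parity and integration by parts as needed): b_1 = -52 + 8·π^2.

Final answer: -52 + 8·π^2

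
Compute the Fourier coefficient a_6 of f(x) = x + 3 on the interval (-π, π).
a_6 = (1/π) ∫_{-π}^{π} f(x)·cos(6x) dx.
Evaluate the integral (use parity and integration by parts as needed): a_6 = 0.

Final answer: 0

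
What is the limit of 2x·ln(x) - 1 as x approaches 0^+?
The product is a 0·∞ indeterminate form at x → 0⁺.
Rewrite the product as 2·ln(x) / x^(-1) and apply L'Hôpital, or use the standard hierarchy x^(-1) ≫ |ln x| as x → 0⁺.
The indeterminate product → 0, so the limit = -1.

Final answer: -1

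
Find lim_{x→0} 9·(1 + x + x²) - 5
Direct substitution at x = 0 gives 4.

Final answer: 4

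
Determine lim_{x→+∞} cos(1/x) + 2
Evaluate the dominant behaviour as x → +∞; each term tends to a finite value or vanishes.
Limit = 3.

Final answer: 3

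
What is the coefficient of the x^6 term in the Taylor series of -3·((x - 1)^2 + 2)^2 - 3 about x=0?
Expand to order 6: -3·((x - 1)^2 + 2)^2 - 3 = -3·x^4 + 12·x^3 - 30·x^2 + 36·x - 30 + O(x^7).
The coefficient of x^6 is 0.

Final answer: 0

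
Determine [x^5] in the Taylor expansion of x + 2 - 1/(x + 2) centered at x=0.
Expand to order 5: x + 2 - 1/(x + 2) = x^5/64 - x^4/32 + x^3/16 - x^2/8 + 5·x/4 + 3/2 + O(x^6).
The coefficient of x^5 is 1/64.

Final answer: 1/64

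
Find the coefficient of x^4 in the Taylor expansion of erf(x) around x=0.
Expand to order 4: erf(x) = -2·x^3/(3·√(π)) + 2·x/√(π) + O(x^5).
The coefficient of x^4 is 0.

Final answer: 0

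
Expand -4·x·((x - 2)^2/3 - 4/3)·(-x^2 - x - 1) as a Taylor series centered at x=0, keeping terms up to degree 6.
4·x^5/3 - 4·x^4 - 4·x^3 - 16·x^2/3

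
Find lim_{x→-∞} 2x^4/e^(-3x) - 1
The quotient is an ∞/∞ indeterminate form as x → -∞.
Compare growth rates of the dominant terms (exponentials ≫ polynomials ≫ logarithms), or apply L'Hôpital's rule; the quotient → 0.
Adding the constant: 0 - 1 = -1. Limit = -1.

Final answer: -1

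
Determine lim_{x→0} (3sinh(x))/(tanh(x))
Both numerator and denominator → 0 as x → 0; this is a 0/0 indeterminate form.
Expand each to leading order near x = 0: numerator ~ 3·x, denominator ~ x.
The limit of the ratio is 3.

Final answer: 3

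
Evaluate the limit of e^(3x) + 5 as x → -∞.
Evaluate the dominant behaviour as x → -∞; each term tends to a finite value or vanishes.
Limit = 5.

Final answer: 5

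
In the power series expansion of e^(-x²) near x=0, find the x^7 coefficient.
Expand to order 7: e^(-x²) = -x^6/6 + x^4/2 - x^2 + 1 + O(x^8).
The coefficient of x^7 is 0.

Final answer: 0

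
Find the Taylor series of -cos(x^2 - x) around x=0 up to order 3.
-x^3 + x^2/2 - 1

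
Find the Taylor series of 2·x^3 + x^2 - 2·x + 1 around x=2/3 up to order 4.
19/27 + 2·(x - 2/3) + 5·(x - 2/3)^2 + 2·(x - 2/3)^3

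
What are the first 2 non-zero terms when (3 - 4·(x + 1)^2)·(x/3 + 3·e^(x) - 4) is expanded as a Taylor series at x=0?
14·x/3 + 1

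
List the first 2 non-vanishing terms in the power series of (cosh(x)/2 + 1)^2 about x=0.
3·x^2/4 + 9/4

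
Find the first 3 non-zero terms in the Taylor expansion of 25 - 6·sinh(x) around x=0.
-x^3 - 6·x + 25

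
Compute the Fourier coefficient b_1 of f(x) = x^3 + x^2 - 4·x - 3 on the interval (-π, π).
b_1 = (1/π) ∫_{-π}^{π} f(x)·sin(1x) dx.
Evaluate the integral (use parity and integration by parts as needed): b_1 = -20 + 2·π^2.

Final answer: -20 + 2·π^2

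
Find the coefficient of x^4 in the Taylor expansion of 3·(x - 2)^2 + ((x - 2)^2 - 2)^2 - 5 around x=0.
Expand to order 4: 3·(x - 2)^2 + ((x - 2)^2 - 2)^2 - 5 = x^4 - 8·x^3 + 23·x^2 - 28·x + 11 + O(x^5).
The coefficient of x^4 is 1.

Final answer: 1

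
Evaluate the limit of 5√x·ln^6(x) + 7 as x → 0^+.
The product is a 0·∞ indeterminate form at x → 0⁺.
Rewrite the product as 5·ln^6(x) / x^(-1/2) and apply L'Hôpital, or use the standard hierarchy x^(-1/2) ≫ |ln x|^6 as x → 0⁺.
The indeterminate product → 0, so the limit = 7.

Final answer: 7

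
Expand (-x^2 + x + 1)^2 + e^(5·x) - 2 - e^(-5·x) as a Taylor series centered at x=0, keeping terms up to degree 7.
15625·x^7/504 + 625·x^5/12 + x^4 + 119·x^3/3 - x^2 + 12·x - 1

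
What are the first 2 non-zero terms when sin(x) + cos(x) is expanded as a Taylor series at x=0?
x + 1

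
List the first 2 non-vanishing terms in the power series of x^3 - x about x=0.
x^3 - x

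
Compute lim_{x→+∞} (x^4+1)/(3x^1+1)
This is an ∞/∞ indeterminate form as x → +∞.
Divide numerator and denominator by x^4 and let the lower-order terms vanish; the numerator's degree 4 exceeds the denominator's degree 1, so the quotient diverges.
Limit = ∞.

Final answer: ∞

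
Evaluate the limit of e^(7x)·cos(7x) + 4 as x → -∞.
Evaluate the dominant behaviour as x → -∞; each term tends to a finite value or vanishes.
Limit = 4.

Final answer: 4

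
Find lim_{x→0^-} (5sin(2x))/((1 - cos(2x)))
Both numerator and denominator → 0 as x → 0^-; this is a 0/0 indeterminate form.
Expand each to leading order near x = 0: numerator ~ 10·x, denominator ~ 2·x^2.
The limit of the ratio is -∞.

Final answer: -∞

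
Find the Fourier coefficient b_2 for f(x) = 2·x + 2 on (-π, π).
b_2 = (1/π) ∫_{-π}^{π} f(x)·sin(2x) dx.
Evaluate the integral (use parity and integration by parts as needed): b_2 = -2.

Final answer: -2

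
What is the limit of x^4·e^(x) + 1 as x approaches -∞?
The product is a 0·∞ indeterminate form at x → -∞.
Rewrite the product as x^4 / e^(-x) (an ∞/∞ form) and apply L'Hôpital, or use the standard hierarchy e^(|x|) ≫ |x^4| as x → -∞.
The indeterminate product → 0, so the limit = 1.

Final answer: 1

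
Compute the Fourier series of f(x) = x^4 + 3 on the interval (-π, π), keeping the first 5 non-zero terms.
(48 - 8·π^2)·cos(x) + (-3 + 2·π^2)·cos(2·x) + (16/27 - 8·π^2/9)·cos(3·x) + (-3/16 + π^2/2)·cos(4·x) + 3 + π^4/5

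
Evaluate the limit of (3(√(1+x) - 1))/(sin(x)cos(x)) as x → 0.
Both numerator and denominator → 0 as x → 0; this is a 0/0 indeterminate form.
Expand each to leading order near x = 0: numerator ~ 3·x/2, denominator ~ x.
The limit of the ratio is 3/2.

Final answer: 3/2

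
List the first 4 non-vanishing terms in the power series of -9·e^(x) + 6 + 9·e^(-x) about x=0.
-3·x^5/20 - 3·x^3 - 18·x + 6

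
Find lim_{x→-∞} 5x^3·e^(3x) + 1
The product is a 0·∞ indeterminate form at x → -∞.
Rewrite the product as 5x^3 / e^(-3x) (an ∞/∞ form) and apply L'Hôpital, or use the standard hierarchy e^(3|x|) ≫ |x^3| as x → -∞.
The indeterminate product → 0, so the limit = 1.

Final answer: 1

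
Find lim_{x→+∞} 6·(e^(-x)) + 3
Evaluate the dominant behaviour as x → +∞; each term tends to a finite value or vanishes.
Limit = 3.

Final answer: 3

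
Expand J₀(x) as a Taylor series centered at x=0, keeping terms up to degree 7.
-x^6/2304 + x^4/64 - x^2/4 + 1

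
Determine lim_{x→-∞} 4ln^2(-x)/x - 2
The quotient is an ∞/∞ indeterminate form as x → -∞.
Compare growth rates of the dominant terms (exponentials ≫ polynomials ≫ logarithms), or apply L'Hôpital's rule; the quotient → 0.
Adding the constant: 0 - 2 = -2. Limit = -2.

Final answer: -2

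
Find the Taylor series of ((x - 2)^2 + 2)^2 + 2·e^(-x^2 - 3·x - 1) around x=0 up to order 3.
x^3·(-8 - 3·e^(-1)) + x^2·(7·e^(-1) + 28) + x·(-48 - 6·e^(-1)) + 2·e^(-1) + 36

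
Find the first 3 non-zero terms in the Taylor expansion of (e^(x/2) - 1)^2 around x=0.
7·x^4/192 + x^3/8 + x^2/4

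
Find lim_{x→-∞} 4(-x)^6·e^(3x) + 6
The product is a 0·∞ indeterminate form at x → -∞.
Rewrite the product as 4(-x)^6 / e^(-3x) (an ∞/∞ form) and apply L'Hôpital, or use the standard hierarchy e^(3|x|) ≫ |(-x)^6| as x → -∞.
The indeterminate product → 0, so the limit = 6.

Final answer: 6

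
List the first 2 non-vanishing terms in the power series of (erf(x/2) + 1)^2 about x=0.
2·x/√(π) + 1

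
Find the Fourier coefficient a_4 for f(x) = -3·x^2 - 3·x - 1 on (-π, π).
a_4 = (1/π) ∫_{-π}^{π} f(x)·cos(4x) dx.
Evaluate the integral (use parity and integration by parts as needed): a_4 = -3/4.

Final answer: -3/4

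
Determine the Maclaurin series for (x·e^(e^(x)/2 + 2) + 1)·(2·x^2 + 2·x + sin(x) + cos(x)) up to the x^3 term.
x^3·(-1/6 + 27·e^(5/2)/8) + x^2·(3/2 + 7·e^(5/2)/2) + x·(3 + e^(5/2)) + 1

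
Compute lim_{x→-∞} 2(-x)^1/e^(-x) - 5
The quotient is an ∞/∞ indeterminate form as x → -∞.
Compare growth rates of the dominant terms (exponentials ≫ polynomials ≫ logarithms), or apply L'Hôpital's rule; the quotient → 0.
Adding the constant: 0 - 5 = -5. Limit = -5.

Final answer: -5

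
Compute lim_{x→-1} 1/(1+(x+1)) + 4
Direct substitution at x = -1 gives 5.

Final answer: 5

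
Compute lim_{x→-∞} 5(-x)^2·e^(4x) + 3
The product is a 0·∞ indeterminate form at x → -∞.
Rewrite the product as 5(-x)^2 / e^(-4x) (an ∞/∞ form) and apply L'Hôpital, or use the standard hierarchy e^(4|x|) ≫ |(-x)^2| as x → -∞.
The indeterminate product → 0, so the limit = 3.

Final answer: 3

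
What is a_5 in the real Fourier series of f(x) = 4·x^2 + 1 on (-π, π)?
a_5 = (1/π) ∫_{-π}^{π} f(x)·cos(5x) dx.
Evaluate the integral (use parity and integration by parts as needed): a_5 = -16/25.

Final answer: -16/25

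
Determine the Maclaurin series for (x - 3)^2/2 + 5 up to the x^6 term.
x^2/2 - 3·x + 19/2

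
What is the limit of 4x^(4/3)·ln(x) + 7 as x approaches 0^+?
The product is a 0·∞ indeterminate form at x → 0⁺.
Rewrite the product as 4·ln(x) / x^(-4/3) and apply L'Hôpital, or use the standard hierarchy x^(-4/3) ≫ |ln x| as x → 0⁺.
The indeterminate product → 0, so the limit = 7.

Final answer: 7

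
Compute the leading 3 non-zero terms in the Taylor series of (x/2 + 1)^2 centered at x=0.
x^2/4 + x + 1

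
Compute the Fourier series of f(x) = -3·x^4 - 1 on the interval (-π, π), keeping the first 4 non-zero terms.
(-144 + 24·π^2)·cos(x) + (9 - 6·π^2)·cos(2·x) + (-16/9 + 8·π^2/3)·cos(3·x) - 3·π^4/5 - 1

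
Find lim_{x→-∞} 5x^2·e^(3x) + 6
The product is a 0·∞ indeterminate form at x → -∞.
Rewrite the product as 5x^2 / e^(-3x) (an ∞/∞ form) and apply L'Hôpital, or use the standard hierarchy e^(3|x|) ≫ |x^2| as x → -∞.
The indeterminate product → 0, so the limit = 6.

Final answer: 6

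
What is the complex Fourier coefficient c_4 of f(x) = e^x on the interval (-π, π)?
Compute the real Fourier coefficients first: a_4 = (-1 + e^(2·π))·e^(-π)/(17·π), b_4 = (4 - 4·e^(2·π))·e^(-π)/(17·π).
Then c_4 = (a_4 − i·b_4)/2 = -e^(-π)/(34·π) + e^(π)/(34·π) - 2·i·e^(-π)/(17·π) + 2·i·e^(π)/(17·π).

Final answer: -e^(-π)/(34·π) + e^(π)/(34·π) - 2·i·e^(-π)/(17·π) + 2·i·e^(π)/(17·π)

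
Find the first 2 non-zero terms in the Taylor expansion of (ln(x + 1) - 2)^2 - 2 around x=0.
2 - 4·x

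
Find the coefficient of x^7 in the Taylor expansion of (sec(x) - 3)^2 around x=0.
Expand to order 7: (sec(x) - 3)^2 = -47·x^6/360 - 7·x^4/12 - 2·x^2 + 4 + O(x^8).
The coefficient of x^7 is 0.

Final answer: 0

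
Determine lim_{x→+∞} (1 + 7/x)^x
As x → +∞: this is the defining limit (1 + 7/x)^x → e^7.
Limit = e^(7).

Final answer: e^(7)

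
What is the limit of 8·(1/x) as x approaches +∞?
Evaluate the dominant behaviour as x → +∞; each term tends to a finite value or vanishes.
Limit = 0.

Final answer: 0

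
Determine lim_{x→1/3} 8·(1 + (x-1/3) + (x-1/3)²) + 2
Direct substitution at x = 1/3 gives 10.

Final answer: 10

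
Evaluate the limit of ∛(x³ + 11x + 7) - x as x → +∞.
This is an ∞ − ∞ indeterminate form.
Multiply by (A² + AB + B²)/(A² + AB + B²) where A = ∛(x³+11x + 7), B = x to use A³ − B³ = (A−B)(A²+AB+B²); the x³ terms cancel, leaving (11x + 7)/(A²+AB+B²) with denominator ~ 3x², so the limit is 0.
Limit = 0.

Final answer: 0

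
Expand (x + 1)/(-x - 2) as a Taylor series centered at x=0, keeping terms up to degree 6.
x^6/128 - x^5/64 + x^4/32 - x^3/16 + x^2/8 - x/4 - 1/2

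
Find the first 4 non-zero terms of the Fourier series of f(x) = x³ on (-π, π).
(-12 + 2·π^2)·sin(x) + (3/2 - π^2)·sin(2·x) + (-4/9 + 2·π^2/3)·sin(3·x) + (3/16 - π^2/2)·sin(4·x)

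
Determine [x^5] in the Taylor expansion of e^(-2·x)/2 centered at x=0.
Expand to order 5: e^(-2·x)/2 = -2·x^5/15 + x^4/3 - 2·x^3/3 + x^2 - x + 1/2 + O(x^6).
The coefficient of x^5 is -2/15.

Final answer: -2/15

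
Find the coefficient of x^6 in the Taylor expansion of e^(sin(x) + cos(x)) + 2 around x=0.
71·e/720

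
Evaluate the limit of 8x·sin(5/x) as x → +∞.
As x → +∞: let u = 5/x → 0⁺; then 8·x·sin(5/x) = 8·5·sin(u)/u → 8·5·1 = 40.
Limit = 40.

Final answer: 40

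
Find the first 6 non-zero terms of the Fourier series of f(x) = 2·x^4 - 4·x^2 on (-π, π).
(112 - 16·π^2)·cos(x) + (-10 + 4·π^2)·cos(2·x) + (80/27 - 16·π^2/9)·cos(3·x) + (-11/8 + π^2)·cos(4·x) + (496/625 - 16·π^2/25)·cos(5·x) - 4·π^2/3 + 2·π^4/5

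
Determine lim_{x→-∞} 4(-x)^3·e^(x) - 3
The product is a 0·∞ indeterminate form at x → -∞.
Rewrite the product as 4(-x)^3 / e^(-x) (an ∞/∞ form) and apply L'Hôpital, or use the standard hierarchy e^(|x|) ≫ |(-x)^3| as x → -∞.
The indeterminate product → 0, so the limit = -3.

Final answer: -3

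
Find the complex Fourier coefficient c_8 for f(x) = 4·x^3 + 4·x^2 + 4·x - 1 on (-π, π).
Compute the real Fourier coefficients first: a_8 = 1/4, b_8 = -π^2 - 29/32.
Then c_8 = (a_8 − i·b_8)/2 = 1/8 + 29·i/64 + i·π^2/2.

Final answer: 1/8 + 29·i/64 + i·π^2/2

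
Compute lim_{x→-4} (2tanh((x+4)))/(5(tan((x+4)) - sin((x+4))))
Both numerator and denominator → 0 as x → -4; this is a 0/0 indeterminate form.
Expand each to leading order near x = -4: numerator ~ 2·(x + 4), denominator ~ 5·(x + 4)^3/2.
The limit of the ratio is ∞.

Final answer: ∞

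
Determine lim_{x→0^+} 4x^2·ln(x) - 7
The product is a 0·∞ indeterminate form at x → 0⁺.
Rewrite the product as 4·ln(x) / x^(-2) and apply L'Hôpital, or use the standard hierarchy x^(-2) ≫ |ln x| as x → 0⁺.
The indeterminate product → 0, so the limit = -7.

Final answer: -7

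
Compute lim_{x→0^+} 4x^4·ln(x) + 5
The product is a 0·∞ indeterminate form at x → 0⁺.
Rewrite the product as 4·ln(x) / x^(-4) and apply L'Hôpital, or use the standard hierarchy x^(-4) ≫ |ln x| as x → 0⁺.
The indeterminate product → 0, so the limit = 5.

Final answer: 5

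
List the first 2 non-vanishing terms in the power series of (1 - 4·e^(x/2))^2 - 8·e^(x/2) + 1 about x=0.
8·x + 2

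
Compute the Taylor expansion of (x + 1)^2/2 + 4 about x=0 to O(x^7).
x^2/2 + x + 9/2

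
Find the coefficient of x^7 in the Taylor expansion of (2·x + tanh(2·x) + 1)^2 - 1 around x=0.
Expand to order 7: (2·x + tanh(2·x) + 1)^2 - 1 = -4352·x^7/315 + 1856·x^6/45 + 128·x^5/15 - 64·x^4/3 - 16·x^3/3 + 16·x^2 + 8·x + O(x^8).
The coefficient of x^7 is -4352/315.

Final answer: -4352/315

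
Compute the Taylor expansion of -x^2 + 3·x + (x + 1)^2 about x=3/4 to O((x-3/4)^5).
19/4 + 5·(x - 3/4)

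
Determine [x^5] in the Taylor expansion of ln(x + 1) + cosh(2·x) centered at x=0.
Expand to order 5: ln(x + 1) + cosh(2·x) = x^5/5 + 5·x^4/12 + x^3/3 + 3·x^2/2 + x + 1 + O(x^6).
The coefficient of x^5 is 1/5.

Final answer: 1/5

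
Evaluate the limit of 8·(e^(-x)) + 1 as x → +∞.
Evaluate the dominant behaviour as x → +∞; each term tends to a finite value or vanishes.
Limit = 1.

Final answer: 1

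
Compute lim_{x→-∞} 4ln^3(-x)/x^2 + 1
The quotient is an ∞/∞ indeterminate form as x → -∞.
Compare growth rates of the dominant terms (exponentials ≫ polynomials ≫ logarithms), or apply L'Hôpital's rule; the quotient → 0.
Adding the constant: 0 + 1 = 1. Limit = 1.

Final answer: 1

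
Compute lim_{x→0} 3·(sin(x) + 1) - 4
Direct substitution at x = 0 gives -1.

Final answer: -1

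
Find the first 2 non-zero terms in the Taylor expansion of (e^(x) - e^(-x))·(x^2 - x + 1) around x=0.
-2·x^2 + 2·x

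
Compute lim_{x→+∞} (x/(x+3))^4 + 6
As x → +∞: x/(x+3) = 1/(1 + 3/x) → 1, and the 4th power of a limit-1 base also → 1; with the additive constant, 1 + 6 = 7.
Limit = 7.

Final answer: 7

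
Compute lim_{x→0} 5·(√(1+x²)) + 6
Direct substitution at x = 0 gives 11.

Final answer: 11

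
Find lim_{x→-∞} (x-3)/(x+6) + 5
Evaluate the dominant behaviour as x → -∞; each term tends to a finite value or vanishes.
Limit = 6.

Final answer: 6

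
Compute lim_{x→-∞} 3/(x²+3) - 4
Evaluate the dominant behaviour as x → -∞; each term tends to a finite value or vanishes.
Limit = -4.

Final answer: -4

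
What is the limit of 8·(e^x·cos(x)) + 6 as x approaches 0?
Direct substitution at x = 0 gives 14.

Final answer: 14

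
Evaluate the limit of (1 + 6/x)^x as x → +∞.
As x → +∞: this is the defining limit (1 + 6/x)^x → e^6.
Limit = e^(6).

Final answer: e^(6)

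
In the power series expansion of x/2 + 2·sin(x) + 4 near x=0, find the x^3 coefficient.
Expand to order 3: x/2 + 2·sin(x) + 4 = -x^3/3 + 5·x/2 + 4 + O(x^4).
The coefficient of x^3 is -1/3.

Final answer: -1/3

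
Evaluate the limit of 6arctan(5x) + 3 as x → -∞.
Evaluate the dominant behaviour as x → -∞; each term tends to a finite value or vanishes.
Limit = 3 - 3·π.

Final answer: 3 - 3·π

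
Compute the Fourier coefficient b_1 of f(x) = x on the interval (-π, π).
b_1 = (1/π) ∫_{-π}^{π} f(x)·sin(1x) dx.
Evaluate the integral (use parity and integration by parts as needed): b_1 = 2.

Final answer: 2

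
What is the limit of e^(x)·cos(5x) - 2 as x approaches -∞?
Evaluate the dominant behaviour as x → -∞; each term tends to a finite value or vanishes.
Limit = -2.

Final answer: -2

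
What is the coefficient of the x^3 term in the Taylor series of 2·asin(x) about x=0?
Expand to order 3: 2·asin(x) = x^3/3 + 2·x + O(x^4).
The coefficient of x^3 is 1/3.

Final answer: 1/3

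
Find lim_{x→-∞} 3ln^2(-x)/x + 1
The quotient is an ∞/∞ indeterminate form as x → -∞.
Compare growth rates of the dominant terms (exponentials ≫ polynomials ≫ logarithms), or apply L'Hôpital's rule; the quotient → 0.
Adding the constant: 0 + 1 = 1. Limit = 1.

Final answer: 1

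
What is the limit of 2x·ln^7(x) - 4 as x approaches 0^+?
The product is a 0·∞ indeterminate form at x → 0⁺.
Rewrite the product as 2·ln^7(x) / x^(-1) and apply L'Hôpital, or use the standard hierarchy x^(-1) ≫ |ln x|^7 as x → 0⁺.
The indeterminate product → 0, so the limit = -4.

Final answer: -4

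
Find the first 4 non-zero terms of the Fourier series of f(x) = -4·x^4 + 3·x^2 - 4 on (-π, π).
(-204 + 32·π^2)·cos(x) + (15 - 8·π^2)·cos(2·x) + (-100/27 + 32·π^2/9)·cos(3·x) - 4·π^4/5 - 4 + π^2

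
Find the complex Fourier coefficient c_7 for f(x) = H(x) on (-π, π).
Compute the real Fourier coefficients first: a_7 = 0, b_7 = 2/(7·π).
Then c_7 = (a_7 − i·b_7)/2 = -i/(7·π).

Final answer: -i/(7·π)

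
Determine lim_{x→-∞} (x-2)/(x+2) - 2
Evaluate the dominant behaviour as x → -∞; each term tends to a finite value or vanishes.
Limit = -1.

Final answer: -1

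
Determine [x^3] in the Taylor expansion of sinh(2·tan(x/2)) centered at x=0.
Expand to order 3: sinh(2·tan(x/2)) = x^3/4 + x + O(x^4).
The coefficient of x^3 is 1/4.

Final answer: 1/4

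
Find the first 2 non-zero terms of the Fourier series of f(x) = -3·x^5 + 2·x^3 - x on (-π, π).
(-746 - 6·π^4 + 124·π^2)·sin(x) + (-17·π^2 + 53/2 + 3·π^4)·sin(2·x)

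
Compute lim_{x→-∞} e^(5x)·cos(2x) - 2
Evaluate the dominant behaviour as x → -∞; each term tends to a finite value or vanishes.
Limit = -2.

Final answer: -2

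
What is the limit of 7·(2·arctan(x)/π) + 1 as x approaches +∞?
Evaluate the dominant behaviour as x → +∞; each term tends to a finite value or vanishes.
Limit = 8.

Final answer: 8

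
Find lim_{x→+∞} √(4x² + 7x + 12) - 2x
As x → +∞: multiply by the conjugate to get (7x+12)/(√(4x²+7x+12)+2x); the denominator ~ 4x, so the limit is 7/4.
Limit = 7/4.

Final answer: 7/4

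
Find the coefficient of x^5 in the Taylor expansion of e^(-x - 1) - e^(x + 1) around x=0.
Expand to order 5: e^(-x - 1) - e^(x + 1) = x^5·(-e/120 - e^(-1)/120) + x^4·(-e/24 + e^(-1)/24) + x^3·(-e/6 - e^(-1)/6) + x^2·(-e/2 + e^(-1)/2) + x·(-e - e^(-1)) - e + e^(-1) + O(x^6).
The coefficient of x^5 is -e/120 - e^(-1)/120.

Final answer: -e/120 - e^(-1)/120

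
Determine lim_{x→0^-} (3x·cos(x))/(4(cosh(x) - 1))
Both numerator and denominator → 0 as x → 0^-; this is a 0/0 indeterminate form.
Expand each to leading order near x = 0: numerator ~ 3·x, denominator ~ 2·x^2.
The limit of the ratio is -∞.

Final answer: -∞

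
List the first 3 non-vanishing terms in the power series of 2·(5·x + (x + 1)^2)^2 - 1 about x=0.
102·x^2 + 28·x + 1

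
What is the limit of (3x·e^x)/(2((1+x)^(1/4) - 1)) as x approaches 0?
Both numerator and denominator → 0 as x → 0; this is a 0/0 indeterminate form.
Expand each to leading order near x = 0: numerator ~ 3·x, denominator ~ x/2.
The limit of the ratio is 6.

Final answer: 6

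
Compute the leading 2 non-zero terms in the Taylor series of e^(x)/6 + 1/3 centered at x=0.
x/6 + 1/2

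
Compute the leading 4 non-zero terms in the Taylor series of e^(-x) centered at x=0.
-x^3/6 + x^2/2 - x + 1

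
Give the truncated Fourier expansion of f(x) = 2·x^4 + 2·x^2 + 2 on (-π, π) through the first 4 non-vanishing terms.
(88 - 16·π^2)·cos(x) + (-4 + 4·π^2)·cos(2·x) + (8/27 - 16·π^2/9)·cos(3·x) + 2 + 2·π^2/3 + 2·π^4/5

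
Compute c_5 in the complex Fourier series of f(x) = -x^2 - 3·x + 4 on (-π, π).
Compute the real Fourier coefficients first: a_5 = 4/25, b_5 = -6/5.
Then c_5 = (a_5 − i·b_5)/2 = 2/25 + 3·i/5.

Final answer: 2/25 + 3·i/5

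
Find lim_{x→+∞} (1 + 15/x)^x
As x → +∞: this is the defining limit (1 + 15/x)^x → e^15.
Limit = e^(15).

Final answer: e^(15)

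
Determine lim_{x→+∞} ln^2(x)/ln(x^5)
This is an ∞/∞ indeterminate form as x → +∞.
Write ln(x^5) = 5·ln(x), reducing the quotient to ln(x)/5 → ∞.
Limit = ∞.

Final answer: ∞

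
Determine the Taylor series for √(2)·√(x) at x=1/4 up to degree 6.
√(2)/2 + √(2)·(x - 1/4) - √(2)·(x - 1/4)^2 + 2·√(2)·(x - 1/4)^3 - 5·√(2)·(x - 1/4)^4 + 14·√(2)·(x - 1/4)^5 - 42·√(2)·(x - 1/4)^6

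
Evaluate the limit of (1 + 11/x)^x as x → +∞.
As x → +∞: this is the defining limit (1 + 11/x)^x → e^11.
Limit = e^(11).

Final answer: e^(11)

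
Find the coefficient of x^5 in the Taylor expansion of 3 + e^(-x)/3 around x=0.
Expand to order 5: 3 + e^(-x)/3 = -x^5/360 + x^4/72 - x^3/18 + x^2/6 - x/3 + 10/3 + O(x^6).
The coefficient of x^5 is -1/360.

Final answer: -1/360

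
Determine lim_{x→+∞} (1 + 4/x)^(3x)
As x → +∞: write (1 + 4/x)^(3x) = ((1 + 4/x)^x)^3 → (e^4)^3 = e^12.
Limit = e^(12).

Final answer: e^(12)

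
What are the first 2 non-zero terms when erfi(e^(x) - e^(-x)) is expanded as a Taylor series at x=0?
6·x^3/√(π) + 4·x/√(π)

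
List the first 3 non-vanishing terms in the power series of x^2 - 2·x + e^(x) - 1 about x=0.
x^3/6 + 3·x^2/2 - x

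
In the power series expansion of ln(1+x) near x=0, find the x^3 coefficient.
Expand to order 3: ln(1+x) = x^3/3 - x^2/2 + x + O(x^4).
The coefficient of x^3 is 1/3.

Final answer: 1/3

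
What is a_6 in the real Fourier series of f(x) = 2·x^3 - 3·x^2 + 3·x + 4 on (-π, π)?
a_6 = (1/π) ∫_{-π}^{π} f(x)·cos(6x) dx.
Evaluate the integral (use parity and integration by parts as needed): a_6 = -1/3.

Final answer: -1/3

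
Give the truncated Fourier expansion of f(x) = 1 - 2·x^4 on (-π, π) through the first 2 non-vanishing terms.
(-96 + 16·π^2)·cos(x) - 2·π^4/5 + 1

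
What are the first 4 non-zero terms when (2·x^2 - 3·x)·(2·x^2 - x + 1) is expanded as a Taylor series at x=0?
4·x^4 - 8·x^3 + 5·x^2 - 3·x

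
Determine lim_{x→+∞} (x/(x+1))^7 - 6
As x → +∞: x/(x+1) = 1/(1 + 1/x) → 1, and the 7th power of a limit-1 base also → 1; with the additive constant, 1 - 6 = -5.
Limit = -5.

Final answer: -5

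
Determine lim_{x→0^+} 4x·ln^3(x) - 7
The product is a 0·∞ indeterminate form at x → 0⁺.
Rewrite the product as 4·ln^3(x) / x^(-1) and apply L'Hôpital, or use the standard hierarchy x^(-1) ≫ |ln x|^3 as x → 0⁺.
The indeterminate product → 0, so the limit = -7.

Final answer: -7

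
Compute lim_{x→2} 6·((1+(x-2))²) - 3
Direct substitution at x = 2 gives 3.

Final answer: 3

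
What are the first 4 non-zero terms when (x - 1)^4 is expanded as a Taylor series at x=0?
-4·x^3 + 6·x^2 - 4·x + 1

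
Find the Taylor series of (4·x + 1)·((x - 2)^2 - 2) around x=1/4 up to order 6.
17/8 - 11·(x - 1/4)/4 - 12·(x - 1/4)^2 + 4·(x - 1/4)^3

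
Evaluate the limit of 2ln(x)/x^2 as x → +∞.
This is an ∞/∞ indeterminate form as x → +∞.
The polynomial denominator x^2 dominates the logarithmic numerator (any positive power of x ≫ ln(x) as x → ∞), so the quotient → 0.
Limit = 0.

Final answer: 0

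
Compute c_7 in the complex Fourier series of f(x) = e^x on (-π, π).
Compute the real Fourier coefficients first: a_7 = (1 - e^(2·π))·e^(-π)/(50·π), b_7 = (-7 + 7·e^(2·π))·e^(-π)/(50·π).
Then c_7 = (a_7 − i·b_7)/2 = -e^(π)/(100·π) + e^(-π)/(100·π) - 7·i·e^(π)/(100·π) + 7·i·e^(-π)/(100·π).

Final answer: -e^(π)/(100·π) + e^(-π)/(100·π) - 7·i·e^(π)/(100·π) + 7·i·e^(-π)/(100·π)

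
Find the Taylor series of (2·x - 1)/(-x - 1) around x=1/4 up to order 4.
2/5 - 48·(x - 1/4)/25 + 192·(x - 1/4)^2/125 - 768·(x - 1/4)^3/625 + 3072·(x - 1/4)^4/3125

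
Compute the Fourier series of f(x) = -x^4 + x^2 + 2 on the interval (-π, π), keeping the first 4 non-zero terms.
(-52 + 8·π^2)·cos(x) + (4 - 2·π^2)·cos(2·x) + (-28/27 + 8·π^2/9)·cos(3·x) - π^4/5 + 2 + π^2/3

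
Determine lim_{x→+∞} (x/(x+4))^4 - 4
As x → +∞: x/(x+4) = 1/(1 + 4/x) → 1, and the 4th power of a limit-1 base also → 1; with the additive constant, 1 - 4 = -3.
Limit = -3.

Final answer: -3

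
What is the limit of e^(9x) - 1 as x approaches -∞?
Evaluate the dominant behaviour as x → -∞; each term tends to a finite value or vanishes.
Limit = -1.

Final answer: -1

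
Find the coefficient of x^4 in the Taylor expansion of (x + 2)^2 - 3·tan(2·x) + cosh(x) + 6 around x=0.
Expand to order 4: (x + 2)^2 - 3·tan(2·x) + cosh(x) + 6 = x^4/24 - 8·x^3 + 3·x^2/2 - 2·x + 11 + O(x^5).
The coefficient of x^4 is 1/24.

Final answer: 1/24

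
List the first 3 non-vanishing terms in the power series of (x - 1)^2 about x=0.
x^2 - 2·x + 1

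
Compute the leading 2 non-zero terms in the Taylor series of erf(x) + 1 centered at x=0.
2·x/√(π) + 1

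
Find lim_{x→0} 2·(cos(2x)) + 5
Direct substitution at x = 0 gives 7.

Final answer: 7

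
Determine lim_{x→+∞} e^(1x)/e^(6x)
This is an ∞/∞ indeterminate form as x → +∞.
Rewrite e^(1x)/e^(6x) = e^((1−6)x) = e^(-5x); the exponent coefficient is -5 < 0 so e^(-5x) → 0.
Limit = 0.

Final answer: 0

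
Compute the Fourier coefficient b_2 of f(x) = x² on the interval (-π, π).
b_2 = (1/π) ∫_{-π}^{π} f(x)·sin(2x) dx.
Evaluate the integral (use parity and integration by parts as needed): b_2 = 0.

Final answer: 0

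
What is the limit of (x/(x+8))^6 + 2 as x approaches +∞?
As x → +∞: x/(x+8) = 1/(1 + 8/x) → 1, and the 6th power of a limit-1 base also → 1; with the additive constant, 1 + 2 = 3.
Limit = 3.

Final answer: 3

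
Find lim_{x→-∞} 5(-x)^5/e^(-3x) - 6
The quotient is an ∞/∞ indeterminate form as x → -∞.
Compare growth rates of the dominant terms (exponentials ≫ polynomials ≫ logarithms), or apply L'Hôpital's rule; the quotient → 0.
Adding the constant: 0 - 6 = -6. Limit = -6.

Final answer: -6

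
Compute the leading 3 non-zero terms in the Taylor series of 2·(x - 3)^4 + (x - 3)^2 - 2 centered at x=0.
109·x^2 - 222·x + 169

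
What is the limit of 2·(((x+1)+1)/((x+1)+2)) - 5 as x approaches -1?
Direct substitution at x = -1 gives -4.

Final answer: -4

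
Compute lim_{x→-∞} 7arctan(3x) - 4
Evaluate the dominant behaviour as x → -∞; each term tends to a finite value or vanishes.
Limit = -7·π/2 - 4.

Final answer: -7·π/2 - 4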